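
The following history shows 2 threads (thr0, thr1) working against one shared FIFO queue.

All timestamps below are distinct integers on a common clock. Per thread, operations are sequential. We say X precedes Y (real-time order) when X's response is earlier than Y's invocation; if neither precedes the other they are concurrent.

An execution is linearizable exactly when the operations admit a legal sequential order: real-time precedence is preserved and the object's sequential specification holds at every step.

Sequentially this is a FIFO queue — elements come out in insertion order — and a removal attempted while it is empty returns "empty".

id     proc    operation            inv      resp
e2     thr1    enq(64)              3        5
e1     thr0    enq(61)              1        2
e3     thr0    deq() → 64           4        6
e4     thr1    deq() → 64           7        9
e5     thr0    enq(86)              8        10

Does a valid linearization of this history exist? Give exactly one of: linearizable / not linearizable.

through event 5 a valid linearization exists; event 6 (e3 responding at time 6) ends that
no legal order exists: 2 real-time-consistent candidates over 3 completed FIFO queue operations, all rejected
sample order e1, e2, e3 stalls at step 3 — e3 deq() → 64 has no legal effect
sample order e1, e3, e2 stalls at step 2 — e3 deq() → 64 has no legal effect

not linearizable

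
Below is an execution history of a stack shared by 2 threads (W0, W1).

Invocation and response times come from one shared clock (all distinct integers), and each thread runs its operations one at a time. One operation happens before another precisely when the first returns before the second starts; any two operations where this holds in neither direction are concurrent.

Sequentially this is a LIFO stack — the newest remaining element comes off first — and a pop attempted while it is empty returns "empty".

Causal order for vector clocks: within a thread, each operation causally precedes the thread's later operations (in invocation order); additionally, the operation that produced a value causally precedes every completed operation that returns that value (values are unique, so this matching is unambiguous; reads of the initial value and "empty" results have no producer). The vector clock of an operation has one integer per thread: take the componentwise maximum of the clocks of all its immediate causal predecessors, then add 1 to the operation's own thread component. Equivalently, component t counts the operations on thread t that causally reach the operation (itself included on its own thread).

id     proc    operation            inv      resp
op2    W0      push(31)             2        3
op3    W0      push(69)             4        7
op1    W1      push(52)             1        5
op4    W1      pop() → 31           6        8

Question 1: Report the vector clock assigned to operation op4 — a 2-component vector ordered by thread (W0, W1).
op1 (invocation 1): nothing precedes it; W1's component alone gives (0, 1)
op2 (invocation 2): nothing precedes it; W0's component alone gives (1, 0)
from VC(op2)=(1, 0), op3 (invoked 4) maxes components and bumps W0 → (2, 0)
from VC(op1)=(0, 1), VC(op2)=(1, 0), op4 (invoked 6) maxes components and bumps W1 → (1, 2)
target: VC(op4) = (1, 2)

(1, 2)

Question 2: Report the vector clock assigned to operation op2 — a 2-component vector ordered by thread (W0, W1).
VC(op1, invoked at 1): no causal predecessors; +1 on W1 → (0, 1)
VC(op2, invoked at 2): no causal predecessors; +1 on W0 → (1, 0)
op3 (invocation 4): componentwise max over VC(op2)=(1, 0), +1 at W0, giving (2, 0)
op4 (invocation 6): componentwise max over VC(op1)=(0, 1), VC(op2)=(1, 0), +1 at W1, giving (1, 2)
target: VC(op2) = (1, 0)

(1, 0)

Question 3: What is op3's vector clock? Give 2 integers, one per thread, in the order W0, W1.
op1, invoked 1, has no incoming edges; only W1's bump applies → (0, 1)
op2, invoked 2, has no incoming edges; only W0's bump applies → (1, 0)
op3, invoked 4, takes VC(op2)=(1, 0) under max, adds 1 for W0 → (2, 0)
op4, invoked 6, takes VC(op1)=(0, 1), VC(op2)=(1, 0) under max, adds 1 for W1 → (1, 2)
target: VC(op3) = (2, 0)

(2, 0)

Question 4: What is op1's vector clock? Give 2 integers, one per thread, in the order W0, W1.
root op op1, invoked 1: fresh clock plus W1's own tick → (0, 1)
root op op2, invoked 2: fresh clock plus W0's own tick → (1, 0)
VC(op3, invoked at 4): max of VC(op2)=(1, 0), then +1 on thread W0 → (2, 0)
VC(op4, invoked at 6): max of VC(op1)=(0, 1), VC(op2)=(1, 0), then +1 on thread W1 → (1, 2)
target: VC(op1) = (0, 1)

(0, 1)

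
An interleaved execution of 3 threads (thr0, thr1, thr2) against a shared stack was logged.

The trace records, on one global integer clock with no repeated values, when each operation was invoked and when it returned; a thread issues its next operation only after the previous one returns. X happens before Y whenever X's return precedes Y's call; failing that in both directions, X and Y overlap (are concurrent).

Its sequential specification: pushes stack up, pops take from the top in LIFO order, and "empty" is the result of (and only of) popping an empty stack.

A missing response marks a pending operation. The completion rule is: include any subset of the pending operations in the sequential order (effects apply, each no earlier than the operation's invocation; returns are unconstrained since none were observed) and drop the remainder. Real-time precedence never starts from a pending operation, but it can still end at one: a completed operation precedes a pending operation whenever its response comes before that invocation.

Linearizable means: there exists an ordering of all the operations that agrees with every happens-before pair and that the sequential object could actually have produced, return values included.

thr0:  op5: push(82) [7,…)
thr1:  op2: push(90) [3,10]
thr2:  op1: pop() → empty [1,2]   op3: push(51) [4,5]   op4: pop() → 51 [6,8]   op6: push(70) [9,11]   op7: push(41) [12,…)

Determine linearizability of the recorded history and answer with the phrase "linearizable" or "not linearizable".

linearizable

one valid linearization: op1, op2, op3, op4, op5, op6
after step 1 (op1 pop() → empty): stack <>
after step 2 (op2 push(90)): stack <90>
after step 3 (op3 push(51)): stack <90,51>
after step 4 (op4 pop() → 51): stack <90>
after step 5 (op5 push(82) (pending, included)): stack <90,82>
after step 6 (op6 push(70)): stack <90,82,70>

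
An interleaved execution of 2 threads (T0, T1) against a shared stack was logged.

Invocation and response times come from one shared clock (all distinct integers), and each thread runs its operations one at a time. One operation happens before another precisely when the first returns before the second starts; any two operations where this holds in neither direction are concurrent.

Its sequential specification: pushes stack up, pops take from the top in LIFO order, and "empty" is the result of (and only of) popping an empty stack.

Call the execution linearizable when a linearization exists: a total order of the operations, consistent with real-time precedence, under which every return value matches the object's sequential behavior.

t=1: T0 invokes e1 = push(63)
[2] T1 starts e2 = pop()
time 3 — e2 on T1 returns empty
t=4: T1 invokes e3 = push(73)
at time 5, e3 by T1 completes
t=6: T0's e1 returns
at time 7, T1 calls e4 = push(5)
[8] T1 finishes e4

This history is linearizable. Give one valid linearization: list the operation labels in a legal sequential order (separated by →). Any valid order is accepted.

1. e2 pop() → empty, leaving stack <>
2. e1 push(63), leaving stack <63>
3. e3 push(73), leaving stack <63,73>
4. e4 push(5), leaving stack <63,73,5>

e2 → e1 → e3 → e4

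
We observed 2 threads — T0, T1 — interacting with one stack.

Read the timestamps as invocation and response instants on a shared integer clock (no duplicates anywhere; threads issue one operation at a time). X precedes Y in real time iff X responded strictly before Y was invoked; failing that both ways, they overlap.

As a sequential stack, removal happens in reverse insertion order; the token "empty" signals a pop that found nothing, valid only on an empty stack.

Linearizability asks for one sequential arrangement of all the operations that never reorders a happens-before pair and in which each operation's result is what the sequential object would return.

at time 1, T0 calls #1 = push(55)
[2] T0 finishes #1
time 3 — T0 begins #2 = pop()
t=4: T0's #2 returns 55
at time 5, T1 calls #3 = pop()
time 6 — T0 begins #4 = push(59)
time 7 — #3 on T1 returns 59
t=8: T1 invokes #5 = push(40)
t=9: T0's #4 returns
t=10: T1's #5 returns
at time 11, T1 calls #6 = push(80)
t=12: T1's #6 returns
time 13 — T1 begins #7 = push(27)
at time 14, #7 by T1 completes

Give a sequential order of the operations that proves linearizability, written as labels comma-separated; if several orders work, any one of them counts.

step 1: #1 push(55) — stack <55>
step 2: #2 pop() → 55 — stack <>
step 3: #4 push(59) — stack <59>
step 4: #3 pop() → 59 — stack <>
step 5: #5 push(40) — stack <40>
step 6: #6 push(80) — stack <40,80>
step 7: #7 push(27) — stack <40,80,27>

#1, #2, #4, #3, #5, #6, #7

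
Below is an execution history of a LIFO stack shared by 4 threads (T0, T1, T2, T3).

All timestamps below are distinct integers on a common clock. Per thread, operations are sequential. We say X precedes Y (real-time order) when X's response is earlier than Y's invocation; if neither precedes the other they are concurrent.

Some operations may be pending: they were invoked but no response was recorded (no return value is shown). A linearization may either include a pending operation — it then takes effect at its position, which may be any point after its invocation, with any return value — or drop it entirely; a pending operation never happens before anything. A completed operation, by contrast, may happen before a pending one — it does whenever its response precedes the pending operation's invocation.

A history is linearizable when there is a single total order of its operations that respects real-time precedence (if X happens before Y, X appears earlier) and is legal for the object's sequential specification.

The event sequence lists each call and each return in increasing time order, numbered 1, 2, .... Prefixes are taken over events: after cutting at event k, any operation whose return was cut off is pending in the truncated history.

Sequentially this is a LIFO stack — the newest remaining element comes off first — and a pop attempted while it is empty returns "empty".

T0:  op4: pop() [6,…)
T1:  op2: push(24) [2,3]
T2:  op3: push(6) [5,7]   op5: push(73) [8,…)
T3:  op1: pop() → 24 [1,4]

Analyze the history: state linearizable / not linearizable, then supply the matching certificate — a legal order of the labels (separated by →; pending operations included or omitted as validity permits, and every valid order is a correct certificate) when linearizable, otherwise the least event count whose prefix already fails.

step 1: op2 push(24) — stack <24>
step 2: op1 pop() → 24 — stack <>
step 3: op3 push(6) — stack <6>

linearizable — witness: op2 → op1 → op3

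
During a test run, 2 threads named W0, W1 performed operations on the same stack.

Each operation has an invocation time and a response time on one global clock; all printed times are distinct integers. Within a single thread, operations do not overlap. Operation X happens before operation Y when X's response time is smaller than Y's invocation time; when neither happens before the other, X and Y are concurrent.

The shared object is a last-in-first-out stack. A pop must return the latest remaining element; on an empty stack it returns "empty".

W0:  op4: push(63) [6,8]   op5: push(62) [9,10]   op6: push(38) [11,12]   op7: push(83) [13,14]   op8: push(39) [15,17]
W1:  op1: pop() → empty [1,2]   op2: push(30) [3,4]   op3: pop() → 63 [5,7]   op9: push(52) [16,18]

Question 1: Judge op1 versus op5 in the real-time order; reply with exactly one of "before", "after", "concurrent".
before

op1 spans [1,2], op5 spans [9,10]
resp(op1)=2 < inv(op5)=9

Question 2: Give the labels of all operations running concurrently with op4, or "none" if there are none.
op3

overlap test against op4 [6,8]: concurrent iff the interval meets 6..8
op1 [1,2]: before
op2 [3,4]: before
op3 [5,7]: concurrent
op5 [9,10]: after
op6 [11,12]: after
op7 [13,14]: after
op8 [15,17]: after
op9 [16,18]: after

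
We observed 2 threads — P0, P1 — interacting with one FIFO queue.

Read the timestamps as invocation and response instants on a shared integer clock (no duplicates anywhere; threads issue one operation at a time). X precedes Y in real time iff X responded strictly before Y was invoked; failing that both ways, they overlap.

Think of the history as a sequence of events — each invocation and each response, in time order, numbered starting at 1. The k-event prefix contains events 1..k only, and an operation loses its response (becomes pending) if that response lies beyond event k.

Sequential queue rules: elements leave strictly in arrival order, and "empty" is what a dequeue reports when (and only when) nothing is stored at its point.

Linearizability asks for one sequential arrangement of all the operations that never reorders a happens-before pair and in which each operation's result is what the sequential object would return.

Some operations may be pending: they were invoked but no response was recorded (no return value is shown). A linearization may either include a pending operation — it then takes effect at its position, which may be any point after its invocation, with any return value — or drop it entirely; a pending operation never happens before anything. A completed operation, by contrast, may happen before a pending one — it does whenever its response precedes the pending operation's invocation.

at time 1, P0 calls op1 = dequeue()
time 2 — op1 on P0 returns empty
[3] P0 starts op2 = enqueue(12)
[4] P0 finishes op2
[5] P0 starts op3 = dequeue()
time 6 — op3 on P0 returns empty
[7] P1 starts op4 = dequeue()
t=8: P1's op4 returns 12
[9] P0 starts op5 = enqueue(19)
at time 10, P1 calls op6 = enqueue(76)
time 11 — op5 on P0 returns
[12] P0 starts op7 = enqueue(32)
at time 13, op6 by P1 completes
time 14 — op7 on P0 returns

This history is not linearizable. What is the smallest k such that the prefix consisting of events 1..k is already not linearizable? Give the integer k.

6

events 1..5 are still linearizable — one witness is op1, op2:
after step 1 (op1 dequeue() → empty): queue <>
after step 2 (op2 enqueue(12)): queue <12>
include event 6 — op3 responding at 6 — and every candidate order breaks
one such order, op1, op2, op3, breaks at step 3 where op3 dequeue() → empty is illegal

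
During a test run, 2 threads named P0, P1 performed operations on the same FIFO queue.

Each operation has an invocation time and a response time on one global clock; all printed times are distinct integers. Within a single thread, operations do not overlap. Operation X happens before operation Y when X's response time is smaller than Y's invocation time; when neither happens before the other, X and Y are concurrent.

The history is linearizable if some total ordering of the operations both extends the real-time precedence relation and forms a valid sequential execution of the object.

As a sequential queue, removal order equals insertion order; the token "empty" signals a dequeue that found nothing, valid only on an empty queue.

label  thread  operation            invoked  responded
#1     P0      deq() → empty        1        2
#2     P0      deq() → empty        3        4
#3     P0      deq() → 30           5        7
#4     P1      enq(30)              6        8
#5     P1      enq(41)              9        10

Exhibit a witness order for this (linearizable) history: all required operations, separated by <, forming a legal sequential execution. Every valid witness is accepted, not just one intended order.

1. #1 deq() → empty, leaving queue <>
2. #2 deq() → empty, leaving queue <>
3. #4 enq(30), leaving queue <30>
4. #3 deq() → 30, leaving queue <>
5. #5 enq(41), leaving queue <41>

#1 < #2 < #4 < #3 < #5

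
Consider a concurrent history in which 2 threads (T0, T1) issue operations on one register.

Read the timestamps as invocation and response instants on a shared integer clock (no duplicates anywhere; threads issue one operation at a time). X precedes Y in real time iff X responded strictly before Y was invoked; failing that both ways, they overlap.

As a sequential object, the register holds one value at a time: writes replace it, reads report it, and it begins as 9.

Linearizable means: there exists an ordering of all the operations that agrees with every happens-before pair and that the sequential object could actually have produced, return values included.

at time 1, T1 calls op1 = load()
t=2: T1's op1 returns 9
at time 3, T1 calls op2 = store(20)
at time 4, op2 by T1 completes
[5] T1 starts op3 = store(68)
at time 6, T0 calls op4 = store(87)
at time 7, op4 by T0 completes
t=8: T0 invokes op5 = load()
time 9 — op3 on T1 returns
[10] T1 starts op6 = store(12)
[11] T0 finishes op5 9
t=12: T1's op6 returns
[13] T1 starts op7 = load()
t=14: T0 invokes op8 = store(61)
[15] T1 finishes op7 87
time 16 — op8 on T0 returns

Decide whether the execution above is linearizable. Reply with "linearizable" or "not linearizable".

through event 10 a valid linearization exists; event 11 (op5 responding at time 11) ends that
real-time-consistent orders of the 5 completed operations: 3 — all fail the register replay
every completion of the 1 pending operation (op6) was checked; none linearizes
one such order, op1, op2, op3, op4, op5 (pending dropped), breaks at step 5 where op5 load() → 9 is illegal
one such order, op1, op2, op4, op3, op5 (pending dropped), breaks at step 5 where op5 load() → 9 is illegal

not linearizable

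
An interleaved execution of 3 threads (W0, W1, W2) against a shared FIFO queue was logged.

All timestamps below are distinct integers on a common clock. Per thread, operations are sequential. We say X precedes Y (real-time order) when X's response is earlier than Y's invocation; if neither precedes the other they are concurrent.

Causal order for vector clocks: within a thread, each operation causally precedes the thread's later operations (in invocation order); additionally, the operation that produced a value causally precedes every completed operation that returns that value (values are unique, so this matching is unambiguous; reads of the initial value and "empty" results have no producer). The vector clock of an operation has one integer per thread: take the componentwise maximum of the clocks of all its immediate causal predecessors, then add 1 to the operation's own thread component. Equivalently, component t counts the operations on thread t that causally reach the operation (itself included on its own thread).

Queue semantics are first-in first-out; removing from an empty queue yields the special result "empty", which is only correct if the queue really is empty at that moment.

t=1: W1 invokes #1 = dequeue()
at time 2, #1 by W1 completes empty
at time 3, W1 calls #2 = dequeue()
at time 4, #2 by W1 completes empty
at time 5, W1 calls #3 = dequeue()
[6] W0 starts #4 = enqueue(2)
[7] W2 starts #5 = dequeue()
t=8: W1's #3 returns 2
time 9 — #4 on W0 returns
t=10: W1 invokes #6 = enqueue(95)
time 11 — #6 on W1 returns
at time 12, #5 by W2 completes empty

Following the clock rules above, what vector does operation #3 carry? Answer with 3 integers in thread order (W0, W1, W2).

(1, 3, 0)

no predecessors for #5 (invoked 7): W2 increments from zero → (0, 0, 1)
no predecessors for #1 (invoked 1): W1 increments from zero → (0, 1, 0)
no predecessors for #4 (invoked 6): W0 increments from zero → (1, 0, 0)
VC(#2, invoked at 3): max of VC(#1)=(0, 1, 0), then +1 on thread W1 → (0, 2, 0)
VC(#3, invoked at 5): max of VC(#2)=(0, 2, 0), VC(#4)=(1, 0, 0), then +1 on thread W1 → (1, 3, 0)
VC(#6, invoked at 10): max of VC(#3)=(1, 3, 0), then +1 on thread W1 → (1, 4, 0)
target: VC(#3) = (1, 3, 0)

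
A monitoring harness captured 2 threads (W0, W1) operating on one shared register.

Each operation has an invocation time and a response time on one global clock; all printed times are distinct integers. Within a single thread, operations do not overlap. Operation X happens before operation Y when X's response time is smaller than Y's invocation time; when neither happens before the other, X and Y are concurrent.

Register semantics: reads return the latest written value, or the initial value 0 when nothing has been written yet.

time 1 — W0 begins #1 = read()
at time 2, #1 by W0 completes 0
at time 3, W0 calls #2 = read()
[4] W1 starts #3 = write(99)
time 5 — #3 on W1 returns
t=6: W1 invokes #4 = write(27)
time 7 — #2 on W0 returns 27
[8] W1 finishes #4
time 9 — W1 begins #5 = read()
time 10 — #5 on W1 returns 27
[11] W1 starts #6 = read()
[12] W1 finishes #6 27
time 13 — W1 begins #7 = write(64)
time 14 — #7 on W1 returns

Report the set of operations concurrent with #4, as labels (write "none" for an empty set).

#2

overlap test against #4 [6,8]: concurrent iff the interval meets 6..8
#1 [1,2]: before
#2 [3,7]: concurrent
#3 [4,5]: before
#5 [9,10]: after
#6 [11,12]: after
#7 [13,14]: after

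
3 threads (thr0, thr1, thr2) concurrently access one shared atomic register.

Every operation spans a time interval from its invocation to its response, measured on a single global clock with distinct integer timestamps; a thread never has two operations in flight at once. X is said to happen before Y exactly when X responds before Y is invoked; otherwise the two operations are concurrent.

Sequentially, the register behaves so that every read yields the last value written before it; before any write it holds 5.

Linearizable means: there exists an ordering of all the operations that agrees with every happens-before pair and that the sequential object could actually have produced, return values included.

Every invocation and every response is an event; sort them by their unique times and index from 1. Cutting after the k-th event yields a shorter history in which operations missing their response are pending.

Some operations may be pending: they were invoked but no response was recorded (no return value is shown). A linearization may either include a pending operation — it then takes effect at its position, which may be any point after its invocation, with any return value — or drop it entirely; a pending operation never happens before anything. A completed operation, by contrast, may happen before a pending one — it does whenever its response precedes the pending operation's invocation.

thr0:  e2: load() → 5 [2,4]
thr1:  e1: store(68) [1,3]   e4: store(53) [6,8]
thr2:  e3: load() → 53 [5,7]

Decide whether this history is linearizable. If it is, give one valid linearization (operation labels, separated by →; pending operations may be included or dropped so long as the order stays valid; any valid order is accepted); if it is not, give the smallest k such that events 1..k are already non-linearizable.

linearizable — witness: e2 → e1 → e4 → e3

1. e2 load() → 5, leaving value 5
2. e1 store(68), leaving value 68
3. e4 store(53), leaving value 53
4. e3 load() → 53, leaving value 53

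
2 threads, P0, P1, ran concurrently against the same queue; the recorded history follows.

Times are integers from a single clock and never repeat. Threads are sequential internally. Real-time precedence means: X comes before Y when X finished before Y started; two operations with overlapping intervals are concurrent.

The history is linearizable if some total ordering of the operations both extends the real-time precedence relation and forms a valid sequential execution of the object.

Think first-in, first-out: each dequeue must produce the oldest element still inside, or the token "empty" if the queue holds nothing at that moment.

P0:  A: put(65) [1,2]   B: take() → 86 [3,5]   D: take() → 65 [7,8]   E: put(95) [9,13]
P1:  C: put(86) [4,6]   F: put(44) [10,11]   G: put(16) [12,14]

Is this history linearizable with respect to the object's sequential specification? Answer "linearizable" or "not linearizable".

not linearizable

events 1..4 are fine; event 5 — the response of B at time 5 — makes the prefix non-linearizable
the sole real-time-consistent order of 2 completed operations fails the queue replay
completion choices over the 1 pending operation (C) were checked; none helps
for example A, B (pending dropped) fails at step 2: B take() → 86 is not legal there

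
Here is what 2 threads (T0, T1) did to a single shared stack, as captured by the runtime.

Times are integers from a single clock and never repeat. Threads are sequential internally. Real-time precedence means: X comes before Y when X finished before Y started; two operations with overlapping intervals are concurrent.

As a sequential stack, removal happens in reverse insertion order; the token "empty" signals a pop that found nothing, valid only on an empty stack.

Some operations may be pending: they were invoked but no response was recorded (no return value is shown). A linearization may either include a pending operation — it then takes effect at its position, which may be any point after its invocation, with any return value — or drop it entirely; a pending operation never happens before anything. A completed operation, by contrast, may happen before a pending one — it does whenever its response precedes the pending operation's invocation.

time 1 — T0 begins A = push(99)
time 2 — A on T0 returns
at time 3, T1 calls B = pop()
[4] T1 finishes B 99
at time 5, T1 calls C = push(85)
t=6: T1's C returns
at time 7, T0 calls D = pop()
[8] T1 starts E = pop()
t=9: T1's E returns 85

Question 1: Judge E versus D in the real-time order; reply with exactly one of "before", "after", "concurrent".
Answer: concurrent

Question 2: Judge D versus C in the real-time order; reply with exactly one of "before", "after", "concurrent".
Answer: after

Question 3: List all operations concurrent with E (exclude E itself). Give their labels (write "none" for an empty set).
Answer: D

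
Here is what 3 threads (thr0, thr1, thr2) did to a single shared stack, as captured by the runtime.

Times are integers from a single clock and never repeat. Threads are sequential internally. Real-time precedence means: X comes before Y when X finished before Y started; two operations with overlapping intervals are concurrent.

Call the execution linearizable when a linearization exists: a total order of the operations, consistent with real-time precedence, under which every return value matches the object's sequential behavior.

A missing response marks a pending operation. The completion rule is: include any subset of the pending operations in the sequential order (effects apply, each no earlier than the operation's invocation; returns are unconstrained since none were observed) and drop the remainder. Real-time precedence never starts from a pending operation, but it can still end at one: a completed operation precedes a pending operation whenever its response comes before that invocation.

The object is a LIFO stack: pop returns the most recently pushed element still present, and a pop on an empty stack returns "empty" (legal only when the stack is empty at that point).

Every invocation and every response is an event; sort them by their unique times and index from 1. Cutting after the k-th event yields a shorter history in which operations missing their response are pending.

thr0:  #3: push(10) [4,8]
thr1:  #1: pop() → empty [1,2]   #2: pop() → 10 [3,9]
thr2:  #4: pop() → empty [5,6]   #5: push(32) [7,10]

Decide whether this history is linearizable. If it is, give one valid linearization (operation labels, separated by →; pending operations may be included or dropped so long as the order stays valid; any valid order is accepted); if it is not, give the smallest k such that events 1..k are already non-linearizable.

after step 1 (#1 pop() → empty): stack <>
after step 2 (#3 push(10)): stack <10>
after step 3 (#2 pop() → 10): stack <>
after step 4 (#4 pop() → empty): stack <>
after step 5 (#5 push(32)): stack <32>

linearizable — witness: #1 → #3 → #2 → #4 → #5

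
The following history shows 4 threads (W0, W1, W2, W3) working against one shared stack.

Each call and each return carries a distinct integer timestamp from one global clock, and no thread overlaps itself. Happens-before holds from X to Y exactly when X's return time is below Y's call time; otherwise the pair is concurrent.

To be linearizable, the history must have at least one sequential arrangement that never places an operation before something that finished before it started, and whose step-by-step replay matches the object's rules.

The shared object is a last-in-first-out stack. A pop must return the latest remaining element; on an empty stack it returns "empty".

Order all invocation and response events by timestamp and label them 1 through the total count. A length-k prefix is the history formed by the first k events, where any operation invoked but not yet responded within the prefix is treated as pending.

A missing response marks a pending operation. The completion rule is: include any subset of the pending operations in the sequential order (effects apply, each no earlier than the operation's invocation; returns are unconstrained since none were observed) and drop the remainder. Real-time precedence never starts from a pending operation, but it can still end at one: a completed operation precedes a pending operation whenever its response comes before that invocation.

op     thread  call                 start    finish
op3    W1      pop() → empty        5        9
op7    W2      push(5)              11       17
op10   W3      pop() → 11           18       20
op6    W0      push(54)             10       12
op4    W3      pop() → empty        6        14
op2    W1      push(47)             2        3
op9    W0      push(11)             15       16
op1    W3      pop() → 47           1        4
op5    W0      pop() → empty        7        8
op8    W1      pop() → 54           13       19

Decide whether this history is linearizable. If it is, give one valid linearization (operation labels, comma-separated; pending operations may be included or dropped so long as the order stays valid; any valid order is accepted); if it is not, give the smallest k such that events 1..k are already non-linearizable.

linearizable — witness: op2, op1, op3, op4, op5, op6, op8, op7, op9, op10

1. op2 push(47), leaving stack <47>
2. op1 pop() → 47, leaving stack <>
3. op3 pop() → empty, leaving stack <>
4. op4 pop() → empty, leaving stack <>
5. op5 pop() → empty, leaving stack <>
6. op6 push(54), leaving stack <54>
7. op8 pop() → 54, leaving stack <>
8. op7 push(5), leaving stack <5>
9. op9 push(11), leaving stack <5,11>
10. op10 pop() → 11, leaving stack <5>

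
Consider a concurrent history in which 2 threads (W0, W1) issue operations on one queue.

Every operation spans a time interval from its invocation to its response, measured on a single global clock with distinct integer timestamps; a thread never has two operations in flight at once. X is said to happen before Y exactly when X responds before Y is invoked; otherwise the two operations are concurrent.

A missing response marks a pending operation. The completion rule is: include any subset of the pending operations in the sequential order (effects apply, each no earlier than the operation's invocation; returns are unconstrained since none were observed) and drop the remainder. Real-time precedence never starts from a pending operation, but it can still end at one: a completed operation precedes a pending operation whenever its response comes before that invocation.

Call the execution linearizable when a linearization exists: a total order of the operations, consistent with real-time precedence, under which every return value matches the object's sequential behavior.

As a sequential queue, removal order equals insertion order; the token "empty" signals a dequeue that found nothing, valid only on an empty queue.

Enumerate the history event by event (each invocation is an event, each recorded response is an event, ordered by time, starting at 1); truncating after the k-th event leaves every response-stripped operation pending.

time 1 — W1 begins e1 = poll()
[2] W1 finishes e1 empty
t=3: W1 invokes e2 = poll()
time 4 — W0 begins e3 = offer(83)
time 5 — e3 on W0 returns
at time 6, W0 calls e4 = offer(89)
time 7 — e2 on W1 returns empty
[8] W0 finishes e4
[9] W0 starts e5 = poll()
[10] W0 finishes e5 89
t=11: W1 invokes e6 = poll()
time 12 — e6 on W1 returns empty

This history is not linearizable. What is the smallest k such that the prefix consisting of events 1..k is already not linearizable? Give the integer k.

events 1..9 are linearizable, e.g. via e1, e2, e3, e4:
1. e1 poll() → empty, leaving queue <>
2. e2 poll() → empty, leaving queue <>
3. e3 offer(83), leaving queue <83>
4. e4 offer(89), leaving queue <83,89>
at event 10 (e5's time-10 response) nothing linearizes any more
take e1, e2, e3, e4, e5: step 5 already fails, because e5 poll() → 89 cannot occur there
take e1, e3, e2, e4, e5: step 3 already fails, because e2 poll() → empty cannot occur there

10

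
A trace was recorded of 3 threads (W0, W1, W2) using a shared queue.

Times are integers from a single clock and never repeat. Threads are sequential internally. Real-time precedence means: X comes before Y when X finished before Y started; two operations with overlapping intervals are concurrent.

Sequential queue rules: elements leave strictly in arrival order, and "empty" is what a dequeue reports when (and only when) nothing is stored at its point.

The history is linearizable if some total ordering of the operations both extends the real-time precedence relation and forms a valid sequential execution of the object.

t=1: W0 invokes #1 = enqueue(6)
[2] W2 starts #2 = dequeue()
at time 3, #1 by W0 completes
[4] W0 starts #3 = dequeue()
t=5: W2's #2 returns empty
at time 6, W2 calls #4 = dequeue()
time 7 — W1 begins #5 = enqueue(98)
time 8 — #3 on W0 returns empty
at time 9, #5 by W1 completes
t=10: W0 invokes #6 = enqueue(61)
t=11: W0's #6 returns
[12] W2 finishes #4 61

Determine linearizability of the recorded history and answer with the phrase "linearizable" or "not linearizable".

cut after 11 events: linearizable; cut after 12 events (#4 responds, time 12): not linearizable
checked exhaustively: 19 real-time-consistent orders of 6 completed operations, zero legal queue replays
e.g. #1, #2, #3, #4, #5, #6: illegal at step 2, since #2 dequeue() → empty cannot apply there
e.g. #1, #2, #3, #5, #4, #6: illegal at step 2, since #2 dequeue() → empty cannot apply there

not linearizable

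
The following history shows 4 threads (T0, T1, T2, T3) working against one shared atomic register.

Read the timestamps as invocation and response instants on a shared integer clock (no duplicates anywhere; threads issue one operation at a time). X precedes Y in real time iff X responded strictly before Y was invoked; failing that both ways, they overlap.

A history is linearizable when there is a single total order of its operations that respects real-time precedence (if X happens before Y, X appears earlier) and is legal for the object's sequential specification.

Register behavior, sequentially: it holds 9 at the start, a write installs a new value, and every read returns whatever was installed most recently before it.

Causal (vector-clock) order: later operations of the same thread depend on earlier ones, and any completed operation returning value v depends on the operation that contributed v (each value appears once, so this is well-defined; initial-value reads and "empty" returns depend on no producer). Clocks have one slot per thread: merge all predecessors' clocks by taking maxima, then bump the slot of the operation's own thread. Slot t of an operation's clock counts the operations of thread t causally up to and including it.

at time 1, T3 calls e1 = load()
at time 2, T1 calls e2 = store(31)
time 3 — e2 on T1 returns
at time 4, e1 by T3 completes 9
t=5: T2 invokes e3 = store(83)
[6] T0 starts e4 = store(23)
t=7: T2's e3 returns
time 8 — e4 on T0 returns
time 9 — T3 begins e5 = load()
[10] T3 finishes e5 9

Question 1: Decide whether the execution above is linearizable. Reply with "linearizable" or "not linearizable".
not linearizable

the violation lands at event 10, e5's response at time 10: events 1..9 linearize, events 1..10 do not
checked exhaustively: 4 real-time-consistent orders of 5 completed operations, zero legal atomic register replays
take e1, e2, e3, e4, e5: step 5 already fails, because e5 load() → 9 cannot occur there
take e1, e2, e4, e3, e5: step 5 already fails, because e5 load() → 9 cannot occur there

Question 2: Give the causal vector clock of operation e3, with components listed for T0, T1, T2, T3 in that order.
(0, 0, 1, 0)

root op e1, invoked 1: fresh clock plus T3's own tick → (0, 0, 0, 1)
root op e3, invoked 5: fresh clock plus T2's own tick → (0, 0, 1, 0)
root op e2, invoked 2: fresh clock plus T1's own tick → (0, 1, 0, 0)
root op e4, invoked 6: fresh clock plus T0's own tick → (1, 0, 0, 0)
from VC(e1)=(0, 0, 0, 1), e5 (invoked 9) maxes components and bumps T3 → (0, 0, 0, 2)
target: VC(e3) = (0, 0, 1, 0)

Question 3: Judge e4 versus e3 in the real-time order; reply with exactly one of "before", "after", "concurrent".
concurrent

e4 spans [6,8], e3 spans [5,7]
the intervals overlap in both directions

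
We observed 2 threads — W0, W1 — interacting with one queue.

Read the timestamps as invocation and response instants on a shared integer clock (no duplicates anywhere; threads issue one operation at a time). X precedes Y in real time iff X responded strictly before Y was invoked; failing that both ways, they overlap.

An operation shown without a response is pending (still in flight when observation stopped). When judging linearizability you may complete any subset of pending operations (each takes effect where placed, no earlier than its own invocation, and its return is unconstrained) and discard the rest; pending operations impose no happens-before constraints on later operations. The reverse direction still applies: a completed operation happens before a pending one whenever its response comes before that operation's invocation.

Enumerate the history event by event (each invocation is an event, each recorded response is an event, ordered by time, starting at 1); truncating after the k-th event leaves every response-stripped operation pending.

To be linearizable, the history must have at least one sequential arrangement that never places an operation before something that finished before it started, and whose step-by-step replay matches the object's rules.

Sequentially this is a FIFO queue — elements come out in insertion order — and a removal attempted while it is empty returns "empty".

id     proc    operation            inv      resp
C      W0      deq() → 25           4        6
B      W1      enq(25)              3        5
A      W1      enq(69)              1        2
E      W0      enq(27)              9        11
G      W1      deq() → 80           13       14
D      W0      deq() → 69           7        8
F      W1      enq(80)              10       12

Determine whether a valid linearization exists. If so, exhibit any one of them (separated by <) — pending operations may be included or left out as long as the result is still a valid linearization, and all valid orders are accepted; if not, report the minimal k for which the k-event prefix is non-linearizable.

not linearizable — minimal violating prefix: 6 events

the violation lands at event 6, C's response at time 6: events 1..5 linearize, events 1..6 do not
no legal order exists: 2 real-time-consistent candidates over 3 completed queue operations, all rejected
one such order, A, B, C, breaks at step 3 where C deq() → 25 is illegal
one such order, A, C, B, breaks at step 2 where C deq() → 25 is illegal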